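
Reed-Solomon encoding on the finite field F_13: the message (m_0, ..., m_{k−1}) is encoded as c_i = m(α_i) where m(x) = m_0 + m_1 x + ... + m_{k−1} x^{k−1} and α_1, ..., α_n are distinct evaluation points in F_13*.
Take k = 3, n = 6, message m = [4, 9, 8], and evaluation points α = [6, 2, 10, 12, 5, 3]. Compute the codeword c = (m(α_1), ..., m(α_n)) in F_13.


c = [8, 2, 10, 3, 2, 12]

Message polynomial: m(x) = 4 + 9·x + 8·x^2 (mod 13).
For each evaluation point α_i, compute m(α_i) mod 13:
  α_1 = 6: Horner steps 8 → 5 → 8, so m(6) = 8.
  α_2 = 2: Horner steps 8 → 12 → 2, so m(2) = 2.
  α_3 = 10: Horner steps 8 → 11 → 10, so m(10) = 10.
  α_4 = 12: Horner steps 8 → 1 → 3, so m(12) = 3.
  α_5 = 5: Horner steps 8 → 10 → 2, so m(5) = 2.
  α_6 = 3: Horner steps 8 → 7 → 12, so m(3) = 12.
Codeword c = [8, 2, 10, 3, 2, 12] ∈ F_13^6.


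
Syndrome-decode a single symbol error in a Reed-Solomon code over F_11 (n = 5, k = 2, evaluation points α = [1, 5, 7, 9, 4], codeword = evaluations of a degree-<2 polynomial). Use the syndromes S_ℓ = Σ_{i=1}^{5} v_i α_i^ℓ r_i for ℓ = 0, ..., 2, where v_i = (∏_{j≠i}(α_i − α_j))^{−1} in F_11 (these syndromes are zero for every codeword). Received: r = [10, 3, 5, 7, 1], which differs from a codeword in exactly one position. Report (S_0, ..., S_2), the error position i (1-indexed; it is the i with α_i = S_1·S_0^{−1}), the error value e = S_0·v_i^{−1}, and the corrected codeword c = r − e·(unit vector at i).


S = (1, 4, 5), error at position 5, error magnitude e = 10, c = [10, 3, 5, 7, 2].

Step 1: column multipliers v_i = (∏_{j≠i}(α_i − α_j))^{−1} mod 11.
  i = 1 (α = 1): (1−5)(1−7)(1−9)(1−4) = (−4)·(−6)·(−8)·(−3) = 576 ≡ 4, so v_1 = 4^{−1} = 3 (mod 11).
  i = 2 (α = 5): (5−1)(5−7)(5−9)(5−4) = 4·(−2)·(−4)·1 = 32 ≡ 10, so v_2 = 10^{−1} = 10 (mod 11).
  i = 3 (α = 7): (7−1)(7−5)(7−9)(7−4) = 6·2·(−2)·3 = −72 ≡ 5, so v_3 = 5^{−1} = 9 (mod 11).
  i = 4 (α = 9): (9−1)(9−5)(9−7)(9−4) = 8·4·2·5 = 320 ≡ 1, so v_4 = 1^{−1} = 1 (mod 11).
  i = 5 (α = 4): (4−1)(4−5)(4−7)(4−9) = 3·(−1)·(−3)·(−5) = −45 ≡ 10, so v_5 = 10^{−1} = 10 (mod 11).
  v = [3, 10, 9, 1, 10].
Step 2: syndromes of r = [10, 3, 5, 7, 1] (all sums mod 11).
  S_0 = Σ v_i r_i = 3·10 + 10·3 + 9·5 + 1·7 + 10·1 = 122 ≡ 1.
  S_1 = Σ v_i α_i r_i = 3·1·10 + 10·5·3 + 9·7·5 + 1·9·7 + 10·4·1 = 598 ≡ 4.
  α_i^2 mod 11 = [1, 3, 5, 4, 5].
  S_2 = Σ v_i α_i^2 r_i = 3·1·10 + 10·3·3 + 9·5·5 + 1·4·7 + 10·5·1 = 423 ≡ 5.
  S = (1, 4, 5) ≠ 0, so r is not a codeword (an error is present).
Step 3: locate the error. For a single error e at position i, S_ℓ = v_i·e·α_i^ℓ, so α_err = S_1/S_0.
  S_0^{−1} = 1^{−1} = 1 (mod 11), so α_err = 4·1 = 4 ≡ 4 = α_5. Error position i = 5.
  Consistency check: S_2/S_1 = 5·3 = 15 ≡ 4 = α_err ✓ (single-error assumption holds).
Step 4: error magnitude e = S_0/v_5 = S_0·∏_{j≠5}(α_5 − α_j) = 1·10 = 10 ≡ 10 (mod 11).
Step 5: correct position 5: c_5 = r_5 − e = 1 − 10 ≡ 2 (mod 11). Hence c = [10, 3, 5, 7, 2].
  Check: interpolating c through the α_i gives m(x) = 9 + 1·x (degree < 2) with m(α_i) = c_i for every i, so c is indeed a codeword.


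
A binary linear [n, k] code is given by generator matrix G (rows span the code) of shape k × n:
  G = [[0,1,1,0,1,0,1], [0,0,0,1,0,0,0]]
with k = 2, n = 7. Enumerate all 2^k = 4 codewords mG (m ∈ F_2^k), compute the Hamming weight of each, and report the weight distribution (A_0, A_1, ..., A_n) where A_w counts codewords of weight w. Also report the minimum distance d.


Weight distribution: A_0 = 1, A_1 = 1, A_4 = 1, A_5 = 1. Minimum distance d = 1.

Enumerate all 2^2 = 4 messages m ∈ F_2^2.
For each, compute codeword c = mG in F_2^7, then tally its weight.
  m = 00 → c = 0000000, weight = 0.
  m = 10 → c = 0110101, weight = 4.
  m = 01 → c = 0001000, weight = 1.
  m = 11 → c = 0111101, weight = 5.
Tally weights:
  weight 0: 1 codewords.
  weight 1: 1 codewords.
  weight 4: 1 codewords.
  weight 5: 1 codewords.
Minimum distance d = smallest w > 0 with A_w > 0 = 1.
Sanity: Σ A_w = 4 = 2^2 = 4 ✓.


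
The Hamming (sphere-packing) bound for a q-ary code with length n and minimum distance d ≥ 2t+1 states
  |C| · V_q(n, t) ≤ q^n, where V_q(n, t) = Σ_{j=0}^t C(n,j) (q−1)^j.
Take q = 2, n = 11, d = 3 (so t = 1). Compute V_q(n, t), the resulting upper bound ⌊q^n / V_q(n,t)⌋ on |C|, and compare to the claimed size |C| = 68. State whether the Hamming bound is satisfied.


V_q(n, t) = 12, q^n = 2048, Hamming bound = 170, |C| = 68 ≤ bound (satisfied).

Step 1: Compute V_q(n, t) = Σ_{j=0}^1 C(n, j) (q−1)^j.
  j = 0: C(11,0)·(1)^0 = 1·1 = 1.
  j = 1: C(11,1)·(1)^1 = 11·1 = 11.
  V_q(n, t) = 1 + 11 = 12.
Step 2: q^n = 2^11 = 2048.
Step 3: Hamming bound ⌊q^n / V_q(n,t)⌋ = ⌊2048/12⌋ = 170.
Step 4: Compare |C| = 68 to 170: satisfied.
The claimed |C| lies below the Hamming bound.


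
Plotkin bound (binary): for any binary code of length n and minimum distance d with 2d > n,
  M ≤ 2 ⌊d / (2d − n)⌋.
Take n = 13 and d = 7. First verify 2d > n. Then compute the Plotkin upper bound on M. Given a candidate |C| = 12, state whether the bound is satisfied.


Plotkin bound M ≤ 14; given |C| = 12 ≤ bound (satisfied).

Check applicability: 2d = 14, n = 13.
2d − n = 1 > 0, so Plotkin applies.
Compute d/(2d−n) = 7/1 ≈ 7.0000.
⌊d/(2d−n)⌋ = 7.
Plotkin bound: M ≤ 2·7 = 14.
Given |C| = 12, check: satisfied.
This |C| is below the Plotkin bound.


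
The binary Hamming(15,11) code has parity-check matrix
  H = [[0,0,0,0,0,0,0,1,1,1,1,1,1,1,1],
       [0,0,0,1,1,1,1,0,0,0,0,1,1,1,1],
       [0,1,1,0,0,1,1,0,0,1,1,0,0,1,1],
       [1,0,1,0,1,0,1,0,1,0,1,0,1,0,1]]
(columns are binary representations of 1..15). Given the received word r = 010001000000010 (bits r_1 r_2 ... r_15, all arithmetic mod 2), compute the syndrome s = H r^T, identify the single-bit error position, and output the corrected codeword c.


s = (1, 0, 1, 0)^T, error position = 10, corrected codeword c = 010001000100010

Compute s = H r^T mod 2 one row at a time:
  s_1 = 0 + 0 + 0 + 0 + 0 + 0 + 1 + 0 = 1 ≡ 1 (mod 2).
  s_2 = 0 + 0 + 1 + 0 + 0 + 0 + 1 + 0 = 2 ≡ 0 (mod 2).
  s_3 = 1 + 0 + 1 + 0 + 0 + 0 + 1 + 0 = 3 ≡ 1 (mod 2).
  s_4 = 0 + 0 + 0 + 0 + 0 + 0 + 0 + 0 = 0 ≡ 0 (mod 2).
s = (1, 0, 1, 0)^T — this equals column 10 of H (binary 1010), so error is at position 10.
Correct: flip bit 10 of r = 010001000000010 to get c = 010001000100010.


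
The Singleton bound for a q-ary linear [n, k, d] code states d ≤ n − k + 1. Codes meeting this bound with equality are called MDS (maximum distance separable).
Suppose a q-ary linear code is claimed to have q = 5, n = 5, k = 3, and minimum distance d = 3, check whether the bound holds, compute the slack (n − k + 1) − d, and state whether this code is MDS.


Singleton RHS = n − k + 1 = 3, slack = 0, bound satisfied, MDS.

Singleton bound: d ≤ n − k + 1.
Here n = 5, k = 3, so n − k + 1 = 3.
Given d = 3, check d ≤ 3: YES.
Slack = (n − k + 1) − d = 0.
The code is MDS (slack = 0).
Description: the claimed parameters are [5, 3, 3]_5; such a code would be MDS (meets Singleton bound).


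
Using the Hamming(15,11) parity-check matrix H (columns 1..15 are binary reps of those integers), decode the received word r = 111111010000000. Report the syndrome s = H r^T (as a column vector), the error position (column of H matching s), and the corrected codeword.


s = (1, 1, 1, 1)^T, error position = 15, corrected codeword c = 111111010000001

Compute s = H r^T mod 2 one row at a time:
  s_1 = 1 + 0 + 0 + 0 + 0 + 0 + 0 + 0 = 1 ≡ 1 (mod 2).
  s_2 = 1 + 1 + 1 + 0 + 0 + 0 + 0 + 0 = 3 ≡ 1 (mod 2).
  s_3 = 1 + 1 + 1 + 0 + 0 + 0 + 0 + 0 = 3 ≡ 1 (mod 2).
  s_4 = 1 + 1 + 1 + 0 + 0 + 0 + 0 + 0 = 3 ≡ 1 (mod 2).
s = (1, 1, 1, 1)^T — this equals column 15 of H (binary 1111), so error is at position 15.
Correct: flip bit 15 of r = 111111010000000 to get c = 111111010000001.


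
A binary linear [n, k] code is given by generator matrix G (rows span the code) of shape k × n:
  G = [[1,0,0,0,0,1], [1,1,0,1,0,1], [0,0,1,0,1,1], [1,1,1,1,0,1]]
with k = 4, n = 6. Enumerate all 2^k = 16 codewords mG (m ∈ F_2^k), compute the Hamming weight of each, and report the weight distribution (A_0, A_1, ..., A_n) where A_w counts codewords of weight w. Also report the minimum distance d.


Weight distribution: A_0 = 1, A_1 = 1, A_2 = 4, A_3 = 4, A_4 = 3, A_5 = 3. Minimum distance d = 1.

Enumerate all 2^4 = 16 messages m ∈ F_2^4.
For each, compute codeword c = mG in F_2^6, then tally its weight.
  m = 0000 → c = 000000, weight = 0.
  m = 1000 → c = 100001, weight = 2.
  m = 0100 → c = 110101, weight = 4.
  m = 1100 → c = 010100, weight = 2.
  m = 0010 → c = 001011, weight = 3.
  m = 1010 → c = 101010, weight = 3.
  m = 0110 → c = 111110, weight = 5.
  m = 1110 → c = 011111, weight = 5.
  m = 0001 → c = 111101, weight = 5.
  m = 1001 → c = 011100, weight = 3.
  m = 0101 → c = 001000, weight = 1.
  m = 1101 → c = 101001, weight = 3.
  m = 0011 → c = 110110, weight = 4.
  m = 1011 → c = 010111, weight = 4.
  m = 0111 → c = 000011, weight = 2.
  m = 1111 → c = 100010, weight = 2.
Tally weights:
  weight 0: 1 codewords.
  weight 1: 1 codewords.
  weight 2: 4 codewords.
  weight 3: 4 codewords.
  weight 4: 3 codewords.
  weight 5: 3 codewords.
Minimum distance d = smallest w > 0 with A_w > 0 = 1.
Sanity: Σ A_w = 16 = 2^4 = 16 ✓.


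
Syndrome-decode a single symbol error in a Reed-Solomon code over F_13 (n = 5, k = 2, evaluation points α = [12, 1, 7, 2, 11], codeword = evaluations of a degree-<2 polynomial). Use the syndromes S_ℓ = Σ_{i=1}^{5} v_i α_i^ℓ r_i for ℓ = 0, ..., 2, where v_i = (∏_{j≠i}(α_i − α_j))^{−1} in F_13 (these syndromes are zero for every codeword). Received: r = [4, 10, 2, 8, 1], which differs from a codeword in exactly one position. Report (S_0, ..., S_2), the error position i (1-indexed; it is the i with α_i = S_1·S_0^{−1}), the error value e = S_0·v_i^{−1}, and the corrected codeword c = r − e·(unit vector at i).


S = (12, 11, 9), error at position 4, error magnitude e = 8, c = [4, 10, 2, 0, 1].

Step 1: column multipliers v_i = (∏_{j≠i}(α_i − α_j))^{−1} mod 13.
  i = 1 (α = 12): (12−1)(12−7)(12−2)(12−11) = 11·5·10·1 = 550 ≡ 4, so v_1 = 4^{−1} = 10 (mod 13).
  i = 2 (α = 1): (1−12)(1−7)(1−2)(1−11) = (−11)·(−6)·(−1)·(−10) = 660 ≡ 10, so v_2 = 10^{−1} = 4 (mod 13).
  i = 3 (α = 7): (7−12)(7−1)(7−2)(7−11) = (−5)·6·5·(−4) = 600 ≡ 2, so v_3 = 2^{−1} = 7 (mod 13).
  i = 4 (α = 2): (2−12)(2−1)(2−7)(2−11) = (−10)·1·(−5)·(−9) = −450 ≡ 5, so v_4 = 5^{−1} = 8 (mod 13).
  i = 5 (α = 11): (11−12)(11−1)(11−7)(11−2) = (−1)·10·4·9 = −360 ≡ 4, so v_5 = 4^{−1} = 10 (mod 13).
  v = [10, 4, 7, 8, 10].
Step 2: syndromes of r = [4, 10, 2, 8, 1] (all sums mod 13).
  S_0 = Σ v_i r_i = 10·4 + 4·10 + 7·2 + 8·8 + 10·1 = 168 ≡ 12.
  S_1 = Σ v_i α_i r_i = 10·12·4 + 4·1·10 + 7·7·2 + 8·2·8 + 10·11·1 = 856 ≡ 11.
  α_i^2 mod 13 = [1, 1, 10, 4, 4].
  S_2 = Σ v_i α_i^2 r_i = 10·1·4 + 4·1·10 + 7·10·2 + 8·4·8 + 10·4·1 = 516 ≡ 9.
  S = (12, 11, 9) ≠ 0, so r is not a codeword (an error is present).
Step 3: locate the error. For a single error e at position i, S_ℓ = v_i·e·α_i^ℓ, so α_err = S_1/S_0.
  S_0^{−1} = 12^{−1} = 12 (mod 13), so α_err = 11·12 = 132 ≡ 2 = α_4. Error position i = 4.
  Consistency check: S_2/S_1 = 9·6 = 54 ≡ 2 = α_err ✓ (single-error assumption holds).
Step 4: error magnitude e = S_0/v_4 = S_0·∏_{j≠4}(α_4 − α_j) = 12·5 = 60 ≡ 8 (mod 13).
Step 5: correct position 4: c_4 = r_4 − e = 8 − 8 ≡ 0 (mod 13). Hence c = [4, 10, 2, 0, 1].
  Check: interpolating c through the α_i gives m(x) = 7 + 3·x (degree < 2) with m(α_i) = c_i for every i, so c is indeed a codeword.


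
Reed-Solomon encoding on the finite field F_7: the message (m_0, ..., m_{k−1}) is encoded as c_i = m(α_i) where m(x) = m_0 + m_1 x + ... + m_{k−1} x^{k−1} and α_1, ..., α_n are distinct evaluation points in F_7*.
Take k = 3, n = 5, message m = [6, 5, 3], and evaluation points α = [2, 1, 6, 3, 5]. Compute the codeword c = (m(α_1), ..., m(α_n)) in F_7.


c = [0, 0, 4, 6, 1]

Message polynomial: m(x) = 6 + 5·x + 3·x^2 (mod 7).
For each evaluation point α_i, compute m(α_i) mod 7:
  α_1 = 2: Horner steps 3 → 4 → 0, so m(2) = 0.
  α_2 = 1: Horner steps 3 → 1 → 0, so m(1) = 0.
  α_3 = 6: Horner steps 3 → 2 → 4, so m(6) = 4.
  α_4 = 3: Horner steps 3 → 0 → 6, so m(3) = 6.
  α_5 = 5: Horner steps 3 → 6 → 1, so m(5) = 1.
Codeword c = [0, 0, 4, 6, 1] ∈ F_7^5.


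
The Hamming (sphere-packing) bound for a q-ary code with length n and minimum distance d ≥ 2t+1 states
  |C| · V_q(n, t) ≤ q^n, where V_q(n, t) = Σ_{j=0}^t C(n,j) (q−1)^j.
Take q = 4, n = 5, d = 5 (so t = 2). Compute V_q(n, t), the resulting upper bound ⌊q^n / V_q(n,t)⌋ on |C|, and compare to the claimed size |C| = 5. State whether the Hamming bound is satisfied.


V_q(n, t) = 106, q^n = 1024, Hamming bound = 9, |C| = 5 ≤ bound (satisfied).

Step 1: Compute V_q(n, t) = Σ_{j=0}^2 C(n, j) (q−1)^j.
  j = 0: C(5,0)·(3)^0 = 1·1 = 1.
  j = 1: C(5,1)·(3)^1 = 5·3 = 15.
  j = 2: C(5,2)·(3)^2 = 10·9 = 90.
  V_q(n, t) = 1 + 15 + 90 = 106.
Step 2: q^n = 4^5 = 1024.
Step 3: Hamming bound ⌊q^n / V_q(n,t)⌋ = ⌊1024/106⌋ = 9.
Step 4: Compare |C| = 5 to 9: satisfied.
The claimed |C| lies below the Hamming bound.


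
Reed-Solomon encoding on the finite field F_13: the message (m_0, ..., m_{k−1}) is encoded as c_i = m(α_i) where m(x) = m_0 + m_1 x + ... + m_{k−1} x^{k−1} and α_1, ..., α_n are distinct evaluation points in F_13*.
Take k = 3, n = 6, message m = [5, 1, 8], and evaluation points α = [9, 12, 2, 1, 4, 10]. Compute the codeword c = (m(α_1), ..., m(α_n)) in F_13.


c = [12, 12, 0, 1, 7, 9]

Message polynomial: m(x) = 5 + 1·x + 8·x^2 (mod 13).
For each evaluation point α_i, compute m(α_i) mod 13:
  α_1 = 9: Horner steps 8 → 8 → 12, so m(9) = 12.
  α_2 = 12: Horner steps 8 → 6 → 12, so m(12) = 12.
  α_3 = 2: Horner steps 8 → 4 → 0, so m(2) = 0.
  α_4 = 1: Horner steps 8 → 9 → 1, so m(1) = 1.
  α_5 = 4: Horner steps 8 → 7 → 7, so m(4) = 7.
  α_6 = 10: Horner steps 8 → 3 → 9, so m(10) = 9.
Codeword c = [12, 12, 0, 1, 7, 9] ∈ F_13^6.


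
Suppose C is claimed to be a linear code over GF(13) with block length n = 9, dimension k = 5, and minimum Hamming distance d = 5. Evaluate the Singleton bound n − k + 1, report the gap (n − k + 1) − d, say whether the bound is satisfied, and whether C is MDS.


Singleton RHS = n − k + 1 = 5, slack = 0, bound satisfied, MDS.

Singleton bound: d ≤ n − k + 1.
Here n = 9, k = 5, so n − k + 1 = 5.
Given d = 5, check d ≤ 5: YES.
Slack = (n − k + 1) − d = 0.
The code is MDS (slack = 0).
Description: the claimed parameters are [9, 5, 5]_13; such a code would be MDS (meets Singleton bound).


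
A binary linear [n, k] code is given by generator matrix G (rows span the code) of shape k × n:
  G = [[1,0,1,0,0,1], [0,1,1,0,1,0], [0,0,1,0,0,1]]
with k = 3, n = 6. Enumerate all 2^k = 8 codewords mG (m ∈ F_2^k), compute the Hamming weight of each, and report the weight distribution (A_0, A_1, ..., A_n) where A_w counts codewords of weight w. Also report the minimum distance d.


Weight distribution: A_0 = 1, A_1 = 1, A_2 = 1, A_3 = 3, A_4 = 2. Minimum distance d = 1.

Enumerate all 2^3 = 8 messages m ∈ F_2^3.
For each, compute codeword c = mG in F_2^6, then tally its weight.
  m = 000 → c = 000000, weight = 0.
  m = 100 → c = 101001, weight = 3.
  m = 010 → c = 011010, weight = 3.
  m = 110 → c = 110011, weight = 4.
  m = 001 → c = 001001, weight = 2.
  m = 101 → c = 100000, weight = 1.
  m = 011 → c = 010011, weight = 3.
  m = 111 → c = 111010, weight = 4.
Tally weights:
  weight 0: 1 codewords.
  weight 1: 1 codewords.
  weight 2: 1 codewords.
  weight 3: 3 codewords.
  weight 4: 2 codewords.
Minimum distance d = smallest w > 0 with A_w > 0 = 1.
Sanity: Σ A_w = 8 = 2^3 = 8 ✓.


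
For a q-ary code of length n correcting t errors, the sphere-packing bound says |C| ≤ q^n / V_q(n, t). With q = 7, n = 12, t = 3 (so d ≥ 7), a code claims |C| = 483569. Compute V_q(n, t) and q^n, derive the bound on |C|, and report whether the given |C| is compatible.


V_q(n, t) = 49969, q^n = 13841287201, Hamming bound = 276997, |C| = 483569 > bound (violated).

Step 1: Compute V_q(n, t) = Σ_{j=0}^3 C(n, j) (q−1)^j.
  j = 0: C(12,0)·(6)^0 = 1·1 = 1.
  j = 1: C(12,1)·(6)^1 = 12·6 = 72.
  j = 2: C(12,2)·(6)^2 = 66·36 = 2376.
  j = 3: C(12,3)·(6)^3 = 220·216 = 47520.
  V_q(n, t) = 1 + 72 + 2376 + 47520 = 49969.
Step 2: q^n = 7^12 = 13841287201.
Step 3: Hamming bound ⌊q^n / V_q(n,t)⌋ = ⌊13841287201/49969⌋ = 276997.
Step 4: Compare |C| = 483569 to 276997: violated.
The claimed |C| lies above the Hamming bound, so no 7-ary code of length 12 with d ≥ 7 can have 483569 codewords.


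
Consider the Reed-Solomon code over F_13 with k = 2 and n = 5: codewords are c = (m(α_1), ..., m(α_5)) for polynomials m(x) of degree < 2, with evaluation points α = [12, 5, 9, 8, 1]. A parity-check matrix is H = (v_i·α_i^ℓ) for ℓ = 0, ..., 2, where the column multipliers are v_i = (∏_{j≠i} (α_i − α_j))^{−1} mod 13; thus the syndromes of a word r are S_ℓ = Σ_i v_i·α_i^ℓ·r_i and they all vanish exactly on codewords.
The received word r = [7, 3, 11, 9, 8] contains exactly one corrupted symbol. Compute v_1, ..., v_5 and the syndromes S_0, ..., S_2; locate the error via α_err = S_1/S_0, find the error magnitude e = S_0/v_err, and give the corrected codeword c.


S = (3, 10, 3), error at position 1, error magnitude e = 3, c = [4, 3, 11, 9, 8].

Step 1: column multipliers v_i = (∏_{j≠i}(α_i − α_j))^{−1} mod 13.
  i = 1 (α = 12): (12−5)(12−9)(12−8)(12−1) = 7·3·4·11 = 924 ≡ 1, so v_1 = 1^{−1} = 1 (mod 13).
  i = 2 (α = 5): (5−12)(5−9)(5−8)(5−1) = (−7)·(−4)·(−3)·4 = −336 ≡ 2, so v_2 = 2^{−1} = 7 (mod 13).
  i = 3 (α = 9): (9−12)(9−5)(9−8)(9−1) = (−3)·4·1·8 = −96 ≡ 8, so v_3 = 8^{−1} = 5 (mod 13).
  i = 4 (α = 8): (8−12)(8−5)(8−9)(8−1) = (−4)·3·(−1)·7 = 84 ≡ 6, so v_4 = 6^{−1} = 11 (mod 13).
  i = 5 (α = 1): (1−12)(1−5)(1−9)(1−8) = (−11)·(−4)·(−8)·(−7) = 2464 ≡ 7, so v_5 = 7^{−1} = 2 (mod 13).
  v = [1, 7, 5, 11, 2].
Step 2: syndromes of r = [7, 3, 11, 9, 8] (all sums mod 13).
  S_0 = Σ v_i r_i = 1·7 + 7·3 + 5·11 + 11·9 + 2·8 = 198 ≡ 3.
  S_1 = Σ v_i α_i r_i = 1·12·7 + 7·5·3 + 5·9·11 + 11·8·9 + 2·1·8 = 1492 ≡ 10.
  α_i^2 mod 13 = [1, 12, 3, 12, 1].
  S_2 = Σ v_i α_i^2 r_i = 1·1·7 + 7·12·3 + 5·3·11 + 11·12·9 + 2·1·8 = 1628 ≡ 3.
  S = (3, 10, 3) ≠ 0, so r is not a codeword (an error is present).
Step 3: locate the error. For a single error e at position i, S_ℓ = v_i·e·α_i^ℓ, so α_err = S_1/S_0.
  S_0^{−1} = 3^{−1} = 9 (mod 13), so α_err = 10·9 = 90 ≡ 12 = α_1. Error position i = 1.
  Consistency check: S_2/S_1 = 3·4 = 12 ≡ 12 = α_err ✓ (single-error assumption holds).
Step 4: error magnitude e = S_0/v_1 = S_0·∏_{j≠1}(α_1 − α_j) = 3·1 = 3 ≡ 3 (mod 13).
Step 5: correct position 1: c_1 = r_1 − e = 7 − 3 ≡ 4 (mod 13). Hence c = [4, 3, 11, 9, 8].
  Check: interpolating c through the α_i gives m(x) = 6 + 2·x (degree < 2) with m(α_i) = c_i for every i, so c is indeed a codeword.


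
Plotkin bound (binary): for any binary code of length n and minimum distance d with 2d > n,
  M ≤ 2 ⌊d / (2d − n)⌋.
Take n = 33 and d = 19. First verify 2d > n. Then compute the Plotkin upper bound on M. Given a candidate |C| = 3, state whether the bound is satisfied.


Plotkin bound M ≤ 6; given |C| = 3 ≤ bound (satisfied).

Check applicability: 2d = 38, n = 33.
2d − n = 5 > 0, so Plotkin applies.
Compute d/(2d−n) = 19/5 ≈ 3.8000.
⌊d/(2d−n)⌋ = 3.
Plotkin bound: M ≤ 2·3 = 6.
Given |C| = 3, check: satisfied.
This |C| is below the Plotkin bound.


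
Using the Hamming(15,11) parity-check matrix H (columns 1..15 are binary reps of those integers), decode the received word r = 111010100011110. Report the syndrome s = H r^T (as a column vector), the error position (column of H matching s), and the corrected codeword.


s = (0, 1, 1, 0)^T, error position = 6, corrected codeword c = 111011100011110

Compute s = H r^T mod 2 one row at a time:
  s_1 = 0 + 0 + 0 + 1 + 1 + 1 + 1 + 0 = 4 ≡ 0 (mod 2).
  s_2 = 0 + 1 + 0 + 1 + 1 + 1 + 1 + 0 = 5 ≡ 1 (mod 2).
  s_3 = 1 + 1 + 0 + 1 + 0 + 1 + 1 + 0 = 5 ≡ 1 (mod 2).
  s_4 = 1 + 1 + 1 + 1 + 0 + 1 + 1 + 0 = 6 ≡ 0 (mod 2).
s = (0, 1, 1, 0)^T — this equals column 6 of H (binary 0110), so error is at position 6.
Correct: flip bit 6 of r = 111010100011110 to get c = 111011100011110.


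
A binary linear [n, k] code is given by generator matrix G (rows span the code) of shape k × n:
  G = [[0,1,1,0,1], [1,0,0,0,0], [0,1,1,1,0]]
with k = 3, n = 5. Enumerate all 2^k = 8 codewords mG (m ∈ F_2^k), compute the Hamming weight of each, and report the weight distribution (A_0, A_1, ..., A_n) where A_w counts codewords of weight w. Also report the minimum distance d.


Weight distribution: A_0 = 1, A_1 = 1, A_2 = 1, A_3 = 3, A_4 = 2. Minimum distance d = 1.

Enumerate all 2^3 = 8 messages m ∈ F_2^3.
For each, compute codeword c = mG in F_2^5, then tally its weight.
  m = 000 → c = 00000, weight = 0.
  m = 100 → c = 01101, weight = 3.
  m = 010 → c = 10000, weight = 1.
  m = 110 → c = 11101, weight = 4.
  m = 001 → c = 01110, weight = 3.
  m = 101 → c = 00011, weight = 2.
  m = 011 → c = 11110, weight = 4.
  m = 111 → c = 10011, weight = 3.
Tally weights:
  weight 0: 1 codewords.
  weight 1: 1 codewords.
  weight 2: 1 codewords.
  weight 3: 3 codewords.
  weight 4: 2 codewords.
Minimum distance d = smallest w > 0 with A_w > 0 = 1.
Sanity: Σ A_w = 8 = 2^3 = 8 ✓.


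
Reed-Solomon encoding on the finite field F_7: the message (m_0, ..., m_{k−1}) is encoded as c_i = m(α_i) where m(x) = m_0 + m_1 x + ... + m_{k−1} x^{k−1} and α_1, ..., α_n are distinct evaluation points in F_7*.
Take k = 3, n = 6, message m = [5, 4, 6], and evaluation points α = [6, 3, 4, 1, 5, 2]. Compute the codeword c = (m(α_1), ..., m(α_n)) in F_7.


c = [0, 1, 5, 1, 0, 2]

Message polynomial: m(x) = 5 + 4·x + 6·x^2 (mod 7).
For each evaluation point α_i, compute m(α_i) mod 7:
  α_1 = 6: Horner steps 6 → 5 → 0, so m(6) = 0.
  α_2 = 3: Horner steps 6 → 1 → 1, so m(3) = 1.
  α_3 = 4: Horner steps 6 → 0 → 5, so m(4) = 5.
  α_4 = 1: Horner steps 6 → 3 → 1, so m(1) = 1.
  α_5 = 5: Horner steps 6 → 6 → 0, so m(5) = 0.
  α_6 = 2: Horner steps 6 → 2 → 2, so m(2) = 2.
Codeword c = [0, 1, 5, 1, 0, 2] ∈ F_7^6.


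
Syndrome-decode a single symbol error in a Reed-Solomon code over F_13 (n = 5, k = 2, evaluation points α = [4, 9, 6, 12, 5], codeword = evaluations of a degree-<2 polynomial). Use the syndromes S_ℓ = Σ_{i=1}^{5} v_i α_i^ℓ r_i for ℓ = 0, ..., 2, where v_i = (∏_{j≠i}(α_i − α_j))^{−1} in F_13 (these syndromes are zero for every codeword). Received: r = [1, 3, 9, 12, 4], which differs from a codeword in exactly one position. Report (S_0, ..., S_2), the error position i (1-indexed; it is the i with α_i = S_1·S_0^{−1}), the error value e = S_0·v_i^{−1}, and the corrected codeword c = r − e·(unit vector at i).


S = (8, 9, 2), error at position 3, error magnitude e = 2, c = [1, 3, 7, 12, 4].

Step 1: column multipliers v_i = (∏_{j≠i}(α_i − α_j))^{−1} mod 13.
  i = 1 (α = 4): (4−9)(4−6)(4−12)(4−5) = (−5)·(−2)·(−8)·(−1) = 80 ≡ 2, so v_1 = 2^{−1} = 7 (mod 13).
  i = 2 (α = 9): (9−4)(9−6)(9−12)(9−5) = 5·3·(−3)·4 = −180 ≡ 2, so v_2 = 2^{−1} = 7 (mod 13).
  i = 3 (α = 6): (6−4)(6−9)(6−12)(6−5) = 2·(−3)·(−6)·1 = 36 ≡ 10, so v_3 = 10^{−1} = 4 (mod 13).
  i = 4 (α = 12): (12−4)(12−9)(12−6)(12−5) = 8·3·6·7 = 1008 ≡ 7, so v_4 = 7^{−1} = 2 (mod 13).
  i = 5 (α = 5): (5−4)(5−9)(5−6)(5−12) = 1·(−4)·(−1)·(−7) = −28 ≡ 11, so v_5 = 11^{−1} = 6 (mod 13).
  v = [7, 7, 4, 2, 6].
Step 2: syndromes of r = [1, 3, 9, 12, 4] (all sums mod 13).
  S_0 = Σ v_i r_i = 7·1 + 7·3 + 4·9 + 2·12 + 6·4 = 112 ≡ 8.
  S_1 = Σ v_i α_i r_i = 7·4·1 + 7·9·3 + 4·6·9 + 2·12·12 + 6·5·4 = 841 ≡ 9.
  α_i^2 mod 13 = [3, 3, 10, 1, 12].
  S_2 = Σ v_i α_i^2 r_i = 7·3·1 + 7·3·3 + 4·10·9 + 2·1·12 + 6·12·4 = 756 ≡ 2.
  S = (8, 9, 2) ≠ 0, so r is not a codeword (an error is present).
Step 3: locate the error. For a single error e at position i, S_ℓ = v_i·e·α_i^ℓ, so α_err = S_1/S_0.
  S_0^{−1} = 8^{−1} = 5 (mod 13), so α_err = 9·5 = 45 ≡ 6 = α_3. Error position i = 3.
  Consistency check: S_2/S_1 = 2·3 = 6 ≡ 6 = α_err ✓ (single-error assumption holds).
Step 4: error magnitude e = S_0/v_3 = S_0·∏_{j≠3}(α_3 − α_j) = 8·10 = 80 ≡ 2 (mod 13).
Step 5: correct position 3: c_3 = r_3 − e = 9 − 2 ≡ 7 (mod 13). Hence c = [1, 3, 7, 12, 4].
  Check: interpolating c through the α_i gives m(x) = 2 + 3·x (degree < 2) with m(α_i) = c_i for every i, so c is indeed a codeword.


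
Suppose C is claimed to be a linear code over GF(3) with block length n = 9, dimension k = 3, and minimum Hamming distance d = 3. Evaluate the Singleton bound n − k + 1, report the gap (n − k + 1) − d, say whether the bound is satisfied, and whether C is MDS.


Singleton RHS = n − k + 1 = 7, slack = 4, bound satisfied, not MDS.

Singleton bound: d ≤ n − k + 1.
Here n = 9, k = 3, so n − k + 1 = 7.
Given d = 3, check d ≤ 7: YES.
Slack = (n − k + 1) − d = 4.
The code is NOT MDS (slack = 4 > 0).
Description: the claimed parameters are [9, 3, 3]_3; such a code would be non-MDS.


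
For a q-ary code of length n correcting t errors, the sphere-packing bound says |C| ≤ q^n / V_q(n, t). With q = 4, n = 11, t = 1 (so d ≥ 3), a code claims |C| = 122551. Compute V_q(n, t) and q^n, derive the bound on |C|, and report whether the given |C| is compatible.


V_q(n, t) = 34, q^n = 4194304, Hamming bound = 123361, |C| = 122551 ≤ bound (satisfied).

Step 1: Compute V_q(n, t) = Σ_{j=0}^1 C(n, j) (q−1)^j.
  j = 0: C(11,0)·(3)^0 = 1·1 = 1.
  j = 1: C(11,1)·(3)^1 = 11·3 = 33.
  V_q(n, t) = 1 + 33 = 34.
Step 2: q^n = 4^11 = 4194304.
Step 3: Hamming bound ⌊q^n / V_q(n,t)⌋ = ⌊4194304/34⌋ = 123361.
Step 4: Compare |C| = 122551 to 123361: satisfied.
The claimed |C| lies below the Hamming bound.


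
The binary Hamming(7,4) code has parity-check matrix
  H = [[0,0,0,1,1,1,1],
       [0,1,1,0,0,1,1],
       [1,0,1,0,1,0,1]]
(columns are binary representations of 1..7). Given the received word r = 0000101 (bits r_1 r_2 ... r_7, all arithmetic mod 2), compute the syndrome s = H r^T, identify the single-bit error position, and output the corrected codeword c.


s = (0, 1, 0)^T, error position = 2, corrected codeword c = 0100101

Compute s = H r^T mod 2 one row at a time:
  s_1 = 0 + 1 + 0 + 1 = 2 ≡ 0 (mod 2).
  s_2 = 0 + 0 + 0 + 1 = 1 ≡ 1 (mod 2).
  s_3 = 0 + 0 + 1 + 1 = 2 ≡ 0 (mod 2).
s = (0, 1, 0)^T — this equals column 2 of H (binary 010), so error is at position 2.
Correct: flip bit 2 of r = 0000101 to get c = 0100101.


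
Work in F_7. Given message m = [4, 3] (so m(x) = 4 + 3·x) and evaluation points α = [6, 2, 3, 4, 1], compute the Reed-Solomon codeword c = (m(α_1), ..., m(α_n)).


c = [1, 3, 6, 2, 0]

Message polynomial: m(x) = 4 + 3·x (mod 7).
For each evaluation point α_i, compute m(α_i) mod 7:
  α_1 = 6: Horner steps 3 → 1, so m(6) = 1.
  α_2 = 2: Horner steps 3 → 3, so m(2) = 3.
  α_3 = 3: Horner steps 3 → 6, so m(3) = 6.
  α_4 = 4: Horner steps 3 → 2, so m(4) = 2.
  α_5 = 1: Horner steps 3 → 0, so m(1) = 0.
Codeword c = [1, 3, 6, 2, 0] ∈ F_7^5.


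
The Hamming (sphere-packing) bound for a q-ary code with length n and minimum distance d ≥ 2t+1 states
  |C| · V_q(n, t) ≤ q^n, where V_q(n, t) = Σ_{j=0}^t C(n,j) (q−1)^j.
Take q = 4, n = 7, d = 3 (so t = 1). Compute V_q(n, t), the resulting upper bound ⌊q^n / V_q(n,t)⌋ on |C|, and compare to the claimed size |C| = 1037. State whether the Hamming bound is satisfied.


V_q(n, t) = 22, q^n = 16384, Hamming bound = 744, |C| = 1037 > bound (violated).

Step 1: Compute V_q(n, t) = Σ_{j=0}^1 C(n, j) (q−1)^j.
  j = 0: C(7,0)·(3)^0 = 1·1 = 1.
  j = 1: C(7,1)·(3)^1 = 7·3 = 21.
  V_q(n, t) = 1 + 21 = 22.
Step 2: q^n = 4^7 = 16384.
Step 3: Hamming bound ⌊q^n / V_q(n,t)⌋ = ⌊16384/22⌋ = 744.
Step 4: Compare |C| = 1037 to 744: violated.
The claimed |C| lies above the Hamming bound, so no 4-ary code of length 7 with d ≥ 3 can have 1037 codewords.


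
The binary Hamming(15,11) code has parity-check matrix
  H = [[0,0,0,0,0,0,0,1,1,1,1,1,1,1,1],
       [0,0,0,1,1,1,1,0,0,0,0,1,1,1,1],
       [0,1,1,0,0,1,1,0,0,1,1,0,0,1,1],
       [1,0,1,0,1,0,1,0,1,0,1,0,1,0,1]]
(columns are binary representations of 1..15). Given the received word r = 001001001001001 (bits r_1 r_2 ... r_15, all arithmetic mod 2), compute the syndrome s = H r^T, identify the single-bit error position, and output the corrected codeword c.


s = (1, 1, 1, 1)^T, error position = 15, corrected codeword c = 001001001001000

Compute s = H r^T mod 2 one row at a time:
  s_1 = 0 + 1 + 0 + 0 + 1 + 0 + 0 + 1 = 3 ≡ 1 (mod 2).
  s_2 = 0 + 0 + 1 + 0 + 1 + 0 + 0 + 1 = 3 ≡ 1 (mod 2).
  s_3 = 0 + 1 + 1 + 0 + 0 + 0 + 0 + 1 = 3 ≡ 1 (mod 2).
  s_4 = 0 + 1 + 0 + 0 + 1 + 0 + 0 + 1 = 3 ≡ 1 (mod 2).
s = (1, 1, 1, 1)^T — this equals column 15 of H (binary 1111), so error is at position 15.
Correct: flip bit 15 of r = 001001001001001 to get c = 001001001001000.


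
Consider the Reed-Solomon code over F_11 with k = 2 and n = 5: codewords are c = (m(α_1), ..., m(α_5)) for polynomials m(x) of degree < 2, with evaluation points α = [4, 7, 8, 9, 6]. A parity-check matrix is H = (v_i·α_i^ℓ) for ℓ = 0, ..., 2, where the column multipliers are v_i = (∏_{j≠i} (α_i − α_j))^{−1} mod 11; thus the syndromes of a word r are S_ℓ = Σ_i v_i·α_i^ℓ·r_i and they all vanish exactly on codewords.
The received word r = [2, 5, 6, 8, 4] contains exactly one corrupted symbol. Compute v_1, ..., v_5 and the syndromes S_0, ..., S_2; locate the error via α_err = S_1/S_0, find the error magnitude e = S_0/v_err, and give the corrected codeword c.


S = (7, 8, 6), error at position 4, error magnitude e = 1, c = [2, 5, 6, 7, 4].

Step 1: column multipliers v_i = (∏_{j≠i}(α_i − α_j))^{−1} mod 11.
  i = 1 (α = 4): (4−7)(4−8)(4−9)(4−6) = (−3)·(−4)·(−5)·(−2) = 120 ≡ 10, so v_1 = 10^{−1} = 10 (mod 11).
  i = 2 (α = 7): (7−4)(7−8)(7−9)(7−6) = 3·(−1)·(−2)·1 = 6 ≡ 6, so v_2 = 6^{−1} = 2 (mod 11).
  i = 3 (α = 8): (8−4)(8−7)(8−9)(8−6) = 4·1·(−1)·2 = −8 ≡ 3, so v_3 = 3^{−1} = 4 (mod 11).
  i = 4 (α = 9): (9−4)(9−7)(9−8)(9−6) = 5·2·1·3 = 30 ≡ 8, so v_4 = 8^{−1} = 7 (mod 11).
  i = 5 (α = 6): (6−4)(6−7)(6−8)(6−9) = 2·(−1)·(−2)·(−3) = −12 ≡ 10, so v_5 = 10^{−1} = 10 (mod 11).
  v = [10, 2, 4, 7, 10].
Step 2: syndromes of r = [2, 5, 6, 8, 4] (all sums mod 11).
  S_0 = Σ v_i r_i = 10·2 + 2·5 + 4·6 + 7·8 + 10·4 = 150 ≡ 7.
  S_1 = Σ v_i α_i r_i = 10·4·2 + 2·7·5 + 4·8·6 + 7·9·8 + 10·6·4 = 1086 ≡ 8.
  α_i^2 mod 11 = [5, 5, 9, 4, 3].
  S_2 = Σ v_i α_i^2 r_i = 10·5·2 + 2·5·5 + 4·9·6 + 7·4·8 + 10·3·4 = 710 ≡ 6.
  S = (7, 8, 6) ≠ 0, so r is not a codeword (an error is present).
Step 3: locate the error. For a single error e at position i, S_ℓ = v_i·e·α_i^ℓ, so α_err = S_1/S_0.
  S_0^{−1} = 7^{−1} = 8 (mod 11), so α_err = 8·8 = 64 ≡ 9 = α_4. Error position i = 4.
  Consistency check: S_2/S_1 = 6·7 = 42 ≡ 9 = α_err ✓ (single-error assumption holds).
Step 4: error magnitude e = S_0/v_4 = S_0·∏_{j≠4}(α_4 − α_j) = 7·8 = 56 ≡ 1 (mod 11).
Step 5: correct position 4: c_4 = r_4 − e = 8 − 1 ≡ 7 (mod 11). Hence c = [2, 5, 6, 7, 4].
  Check: interpolating c through the α_i gives m(x) = 9 + 1·x (degree < 2) with m(α_i) = c_i for every i, so c is indeed a codeword.


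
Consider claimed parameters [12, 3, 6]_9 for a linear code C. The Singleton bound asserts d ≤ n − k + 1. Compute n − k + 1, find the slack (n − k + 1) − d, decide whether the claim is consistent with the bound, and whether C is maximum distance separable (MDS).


Singleton RHS = n − k + 1 = 10, slack = 4, bound satisfied, not MDS.

Singleton bound: d ≤ n − k + 1.
Here n = 12, k = 3, so n − k + 1 = 10.
Given d = 6, check d ≤ 10: YES.
Slack = (n − k + 1) − d = 4.
The code is NOT MDS (slack = 4 > 0).
Description: the claimed parameters are [12, 3, 6]_9; such a code would be non-MDS.


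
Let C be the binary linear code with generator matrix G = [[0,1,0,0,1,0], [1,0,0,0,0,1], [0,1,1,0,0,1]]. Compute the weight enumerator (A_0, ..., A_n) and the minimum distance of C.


Weight distribution: A_0 = 1, A_2 = 2, A_3 = 4, A_4 = 1. Minimum distance d = 2.

Enumerate all 2^3 = 8 messages m ∈ F_2^3.
For each, compute codeword c = mG in F_2^6, then tally its weight.
  m = 000 → c = 000000, weight = 0.
  m = 100 → c = 010010, weight = 2.
  m = 010 → c = 100001, weight = 2.
  m = 110 → c = 110011, weight = 4.
  m = 001 → c = 011001, weight = 3.
  m = 101 → c = 001011, weight = 3.
  m = 011 → c = 111000, weight = 3.
  m = 111 → c = 101010, weight = 3.
Tally weights:
  weight 0: 1 codewords.
  weight 2: 2 codewords.
  weight 3: 4 codewords.
  weight 4: 1 codewords.
Minimum distance d = smallest w > 0 with A_w > 0 = 2.
Sanity: Σ A_w = 8 = 2^3 = 8 ✓.


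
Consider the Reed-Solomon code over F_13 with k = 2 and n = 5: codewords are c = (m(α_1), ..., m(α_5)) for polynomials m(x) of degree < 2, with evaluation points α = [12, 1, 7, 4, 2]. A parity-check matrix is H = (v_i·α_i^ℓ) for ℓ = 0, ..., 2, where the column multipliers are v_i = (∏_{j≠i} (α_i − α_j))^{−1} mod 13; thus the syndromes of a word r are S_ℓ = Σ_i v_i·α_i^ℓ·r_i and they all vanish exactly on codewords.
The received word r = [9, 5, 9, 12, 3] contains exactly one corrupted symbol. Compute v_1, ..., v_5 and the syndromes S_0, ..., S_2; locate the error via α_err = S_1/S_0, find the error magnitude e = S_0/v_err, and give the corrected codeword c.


S = (11, 12, 6), error at position 3, error magnitude e = 3, c = [9, 5, 6, 12, 3].

Step 1: column multipliers v_i = (∏_{j≠i}(α_i − α_j))^{−1} mod 13.
  i = 1 (α = 12): (12−1)(12−7)(12−4)(12−2) = 11·5·8·10 = 4400 ≡ 6, so v_1 = 6^{−1} = 11 (mod 13).
  i = 2 (α = 1): (1−12)(1−7)(1−4)(1−2) = (−11)·(−6)·(−3)·(−1) = 198 ≡ 3, so v_2 = 3^{−1} = 9 (mod 13).
  i = 3 (α = 7): (7−12)(7−1)(7−4)(7−2) = (−5)·6·3·5 = −450 ≡ 5, so v_3 = 5^{−1} = 8 (mod 13).
  i = 4 (α = 4): (4−12)(4−1)(4−7)(4−2) = (−8)·3·(−3)·2 = 144 ≡ 1, so v_4 = 1^{−1} = 1 (mod 13).
  i = 5 (α = 2): (2−12)(2−1)(2−7)(2−4) = (−10)·1·(−5)·(−2) = −100 ≡ 4, so v_5 = 4^{−1} = 10 (mod 13).
  v = [11, 9, 8, 1, 10].
Step 2: syndromes of r = [9, 5, 9, 12, 3] (all sums mod 13).
  S_0 = Σ v_i r_i = 11·9 + 9·5 + 8·9 + 1·12 + 10·3 = 258 ≡ 11.
  S_1 = Σ v_i α_i r_i = 11·12·9 + 9·1·5 + 8·7·9 + 1·4·12 + 10·2·3 = 1845 ≡ 12.
  α_i^2 mod 13 = [1, 1, 10, 3, 4].
  S_2 = Σ v_i α_i^2 r_i = 11·1·9 + 9·1·5 + 8·10·9 + 1·3·12 + 10·4·3 = 1020 ≡ 6.
  S = (11, 12, 6) ≠ 0, so r is not a codeword (an error is present).
Step 3: locate the error. For a single error e at position i, S_ℓ = v_i·e·α_i^ℓ, so α_err = S_1/S_0.
  S_0^{−1} = 11^{−1} = 6 (mod 13), so α_err = 12·6 = 72 ≡ 7 = α_3. Error position i = 3.
  Consistency check: S_2/S_1 = 6·12 = 72 ≡ 7 = α_err ✓ (single-error assumption holds).
Step 4: error magnitude e = S_0/v_3 = S_0·∏_{j≠3}(α_3 − α_j) = 11·5 = 55 ≡ 3 (mod 13).
Step 5: correct position 3: c_3 = r_3 − e = 9 − 3 ≡ 6 (mod 13). Hence c = [9, 5, 6, 12, 3].
  Check: interpolating c through the α_i gives m(x) = 7 + 11·x (degree < 2) with m(α_i) = c_i for every i, so c is indeed a codeword.


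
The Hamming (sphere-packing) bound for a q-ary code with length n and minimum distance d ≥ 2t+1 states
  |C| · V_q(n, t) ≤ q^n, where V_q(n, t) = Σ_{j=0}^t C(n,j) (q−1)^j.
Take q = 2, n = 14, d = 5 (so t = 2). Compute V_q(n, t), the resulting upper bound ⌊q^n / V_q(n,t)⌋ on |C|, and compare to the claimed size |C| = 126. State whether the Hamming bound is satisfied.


V_q(n, t) = 106, q^n = 16384, Hamming bound = 154, |C| = 126 ≤ bound (satisfied).

Step 1: Compute V_q(n, t) = Σ_{j=0}^2 C(n, j) (q−1)^j.
  j = 0: C(14,0)·(1)^0 = 1·1 = 1.
  j = 1: C(14,1)·(1)^1 = 14·1 = 14.
  j = 2: C(14,2)·(1)^2 = 91·1 = 91.
  V_q(n, t) = 1 + 14 + 91 = 106.
Step 2: q^n = 2^14 = 16384.
Step 3: Hamming bound ⌊q^n / V_q(n,t)⌋ = ⌊16384/106⌋ = 154.
Step 4: Compare |C| = 126 to 154: satisfied.
The claimed |C| lies below the Hamming bound.


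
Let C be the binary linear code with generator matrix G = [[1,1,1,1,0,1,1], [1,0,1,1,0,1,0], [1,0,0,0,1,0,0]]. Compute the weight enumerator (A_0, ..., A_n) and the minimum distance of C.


Weight distribution: A_0 = 1, A_2 = 2, A_4 = 3, A_6 = 2. Minimum distance d = 2.

Enumerate all 2^3 = 8 messages m ∈ F_2^3.
For each, compute codeword c = mG in F_2^7, then tally its weight.
  m = 000 → c = 0000000, weight = 0.
  m = 100 → c = 1111011, weight = 6.
  m = 010 → c = 1011010, weight = 4.
  m = 110 → c = 0100001, weight = 2.
  m = 001 → c = 1000100, weight = 2.
  m = 101 → c = 0111111, weight = 6.
  m = 011 → c = 0011110, weight = 4.
  m = 111 → c = 1100101, weight = 4.
Tally weights:
  weight 0: 1 codewords.
  weight 2: 2 codewords.
  weight 4: 3 codewords.
  weight 6: 2 codewords.
Minimum distance d = smallest w > 0 with A_w > 0 = 2.
Sanity: Σ A_w = 8 = 2^3 = 8 ✓.


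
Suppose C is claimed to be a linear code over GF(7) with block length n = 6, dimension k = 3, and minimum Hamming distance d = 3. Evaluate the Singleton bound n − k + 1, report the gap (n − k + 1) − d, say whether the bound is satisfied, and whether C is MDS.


Singleton RHS = n − k + 1 = 4, slack = 1, bound satisfied, not MDS.

Singleton bound: d ≤ n − k + 1.
Here n = 6, k = 3, so n − k + 1 = 4.
Given d = 3, check d ≤ 4: YES.
Slack = (n − k + 1) − d = 1.
The code is NOT MDS (slack = 1 > 0).
Description: the claimed parameters are [6, 3, 3]_7; such a code would be non-MDS.


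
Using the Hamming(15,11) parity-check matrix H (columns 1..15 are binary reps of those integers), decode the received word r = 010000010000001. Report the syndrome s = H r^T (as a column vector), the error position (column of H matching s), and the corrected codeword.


s = (0, 1, 0, 1)^T, error position = 5, corrected codeword c = 010010010000001

Compute s = H r^T mod 2 one row at a time:
  s_1 = 1 + 0 + 0 + 0 + 0 + 0 + 0 + 1 = 2 ≡ 0 (mod 2).
  s_2 = 0 + 0 + 0 + 0 + 0 + 0 + 0 + 1 = 1 ≡ 1 (mod 2).
  s_3 = 1 + 0 + 0 + 0 + 0 + 0 + 0 + 1 = 2 ≡ 0 (mod 2).
  s_4 = 0 + 0 + 0 + 0 + 0 + 0 + 0 + 1 = 1 ≡ 1 (mod 2).
s = (0, 1, 0, 1)^T — this equals column 5 of H (binary 0101), so error is at position 5.
Correct: flip bit 5 of r = 010000010000001 to get c = 010010010000001.


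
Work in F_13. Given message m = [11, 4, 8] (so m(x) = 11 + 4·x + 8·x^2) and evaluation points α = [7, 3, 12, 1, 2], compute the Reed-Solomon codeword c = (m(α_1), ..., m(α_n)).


c = [2, 4, 2, 10, 12]

Message polynomial: m(x) = 11 + 4·x + 8·x^2 (mod 13).
For each evaluation point α_i, compute m(α_i) mod 13:
  α_1 = 7: Horner steps 8 → 8 → 2, so m(7) = 2.
  α_2 = 3: Horner steps 8 → 2 → 4, so m(3) = 4.
  α_3 = 12: Horner steps 8 → 9 → 2, so m(12) = 2.
  α_4 = 1: Horner steps 8 → 12 → 10, so m(1) = 10.
  α_5 = 2: Horner steps 8 → 7 → 12, so m(2) = 12.
Codeword c = [2, 4, 2, 10, 12] ∈ F_13^5.
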